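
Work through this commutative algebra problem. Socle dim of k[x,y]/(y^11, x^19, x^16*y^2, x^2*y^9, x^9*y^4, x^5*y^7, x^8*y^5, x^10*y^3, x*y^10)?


Socle = ann(m) = span of standard monomials u with x*u, y*u in I (staircase corners).
Minimal generators: x^19, x^16*y^2, x^10*y^3, x^9*y^4, x^8*y^5, x^5*y^7, x^2*y^9, x*y^10, y^11
Corners: y^10, xy^9, x^4y^8, x^7y^6, x^8y^4, x^9y^3, x^15y^2, x^18y
Socle dim=8


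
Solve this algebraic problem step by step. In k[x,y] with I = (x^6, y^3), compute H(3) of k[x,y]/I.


k[x,y], I = (x^6, y^3), d = 3
Need i < 6 and d-i < 3.
Range: 1 <= i <= 3.
H(3) = 3


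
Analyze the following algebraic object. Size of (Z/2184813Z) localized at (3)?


3-primary part: 2184813=3^10*37
Size=3^10=59049


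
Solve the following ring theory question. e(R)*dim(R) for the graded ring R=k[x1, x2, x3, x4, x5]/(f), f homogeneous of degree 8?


e(R)=deg(f)=8, dim(R)=5-1=4
e*dim=8*4=32


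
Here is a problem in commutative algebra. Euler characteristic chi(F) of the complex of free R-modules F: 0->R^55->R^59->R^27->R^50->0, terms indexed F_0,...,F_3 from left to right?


chi = sum (-1)^i * rank:
(-1)^0*55=55
(-1)^1*59=-59
(-1)^2*27=27
(-1)^3*50=-50
chi=-27


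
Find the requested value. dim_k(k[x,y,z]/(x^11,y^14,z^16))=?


Basis: x^iy^jz^k, i<11,j<14,k<16
11*14*16=2464


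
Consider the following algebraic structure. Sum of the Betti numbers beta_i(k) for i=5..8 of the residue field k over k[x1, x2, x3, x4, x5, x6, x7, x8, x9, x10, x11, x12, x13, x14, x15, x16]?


Koszul resolution: beta_i(k)=C(n,i), n=16
C(16,5)=4368, C(16,6)=8008, C(16,7)=11440, C(16,8)=12870
Sum=36686


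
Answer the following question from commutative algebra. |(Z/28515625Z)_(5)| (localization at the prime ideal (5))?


5-primary part: 28515625=5^8*73
Size=5^8=390625


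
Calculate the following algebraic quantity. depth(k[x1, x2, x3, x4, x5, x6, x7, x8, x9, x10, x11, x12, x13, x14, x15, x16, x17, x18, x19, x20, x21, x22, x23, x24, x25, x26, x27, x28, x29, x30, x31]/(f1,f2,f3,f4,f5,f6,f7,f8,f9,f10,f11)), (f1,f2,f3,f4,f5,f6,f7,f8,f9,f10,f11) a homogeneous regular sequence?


depth(R)=31
depth(R/I)=31-11=20


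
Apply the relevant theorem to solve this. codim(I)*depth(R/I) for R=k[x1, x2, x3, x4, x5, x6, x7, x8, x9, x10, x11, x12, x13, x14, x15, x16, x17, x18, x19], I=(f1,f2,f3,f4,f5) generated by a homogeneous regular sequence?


codim=5, depth=dim(R/I)=19-5=14
Product=5*14=70


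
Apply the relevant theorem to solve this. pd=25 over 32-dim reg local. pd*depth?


pd+depth=32
depth=32-25=7
pd*depth=25*7=175


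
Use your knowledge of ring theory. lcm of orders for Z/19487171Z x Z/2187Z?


Exponent = lcm of the cyclic orders; pairwise coprime => product.
11^7*3^7=19487171*2187=42618442977


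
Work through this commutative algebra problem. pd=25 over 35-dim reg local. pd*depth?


pd+depth=35
depth=35-25=10
pd*depth=25*10=250


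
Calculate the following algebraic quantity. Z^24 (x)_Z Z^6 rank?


rank(M(x)N) = rank(M)*rank(N)
24*6 = 144


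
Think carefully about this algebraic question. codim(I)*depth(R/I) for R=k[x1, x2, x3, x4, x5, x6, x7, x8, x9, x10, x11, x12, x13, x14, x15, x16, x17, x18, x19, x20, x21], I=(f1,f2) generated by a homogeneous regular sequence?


codim=2, depth=dim(R/I)=21-2=19
Product=2*19=38


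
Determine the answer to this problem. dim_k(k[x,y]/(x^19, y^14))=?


Basis: x^i*y^j, i<19, j<14
19*14=266


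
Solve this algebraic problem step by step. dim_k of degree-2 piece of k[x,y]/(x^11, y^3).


k[x,y], I = (x^11, y^3), d = 2
Need i < 11 and d-i < 3.
Range: 0 <= i <= 2.
H(2) = 3


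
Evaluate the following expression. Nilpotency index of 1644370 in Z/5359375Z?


1644370^k mod 5359375:
k=1: 1644370
k=2: 3306275
k=3: 1843625
k=4: 1500625
k=5: 3215625
k=6: 0
First zero at k = 6


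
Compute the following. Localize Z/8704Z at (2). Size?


2-primary part: 8704=2^9*17
Size=2^9=512


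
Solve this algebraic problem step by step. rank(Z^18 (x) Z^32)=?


rank(M(x)N) = rank(M)*rank(N)
18*32 = 576


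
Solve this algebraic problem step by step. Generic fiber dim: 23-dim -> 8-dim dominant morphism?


dim(fiber)=dim(X)-dim(Y)=23-8=15


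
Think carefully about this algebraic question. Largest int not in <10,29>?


gcd(10,29)=1 => F=ab-a-b=10*29-10-29=290-39=251


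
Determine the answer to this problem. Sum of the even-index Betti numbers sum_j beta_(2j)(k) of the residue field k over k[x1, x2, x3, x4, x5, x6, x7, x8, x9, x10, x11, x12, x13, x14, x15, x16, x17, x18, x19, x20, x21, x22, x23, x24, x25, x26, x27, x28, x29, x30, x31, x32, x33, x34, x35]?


Koszul resolution: beta_i(k)=C(n,i), n=35
sum_even C(35,i) = 2^(n-1) = 2^34 = 17179869184


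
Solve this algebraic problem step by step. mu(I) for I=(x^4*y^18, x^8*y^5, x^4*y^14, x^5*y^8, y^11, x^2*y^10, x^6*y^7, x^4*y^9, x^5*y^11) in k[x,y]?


Remove redundant (divisible by others).
x^4*y^14 redundant.
x^4*y^18 redundant.
x^5*y^11 redundant.
Min: x^8*y^5, x^6*y^7, x^5*y^8, x^4*y^9, x^2*y^10, y^11
Count=6


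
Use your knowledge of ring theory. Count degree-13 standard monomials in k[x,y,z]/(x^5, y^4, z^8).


Need i<5, j<4, k<8 with i+j+k=13.
For each i, j ranges over max(0,13-i-7)..min(3,13-i):
  i=0: j in [6,3] -> 0
  i=1: j in [5,3] -> 0
  i=2: j in [4,3] -> 0
  i=3: j in [3,3] -> 1
  i=4: j in [2,3] -> 2
H(13) = 0+0+0+1+2 = 3


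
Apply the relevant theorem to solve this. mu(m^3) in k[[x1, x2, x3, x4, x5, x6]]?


C(n+d-1,d)=C(8,3)=56


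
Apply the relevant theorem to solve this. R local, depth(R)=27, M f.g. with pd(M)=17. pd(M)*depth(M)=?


pd+depth=27
depth=27-17=10
pd*depth=17*10=170


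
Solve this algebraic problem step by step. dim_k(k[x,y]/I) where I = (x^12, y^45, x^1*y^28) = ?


k[x,y]/I, I = (x^12, y^45, x^1*y^28)
Rect: 12x45=540. Corner: (12-1)x(45-28)=187.
dim = 540-187 = 353


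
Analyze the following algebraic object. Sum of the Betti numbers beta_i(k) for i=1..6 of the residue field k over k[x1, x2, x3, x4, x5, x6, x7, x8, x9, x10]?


Koszul resolution: beta_i(k)=C(n,i), n=10
C(10,1)=10, C(10,2)=45, C(10,3)=120, C(10,4)=210, C(10,5)=252, C(10,6)=210
Sum=847


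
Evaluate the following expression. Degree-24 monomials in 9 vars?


C(d+n-1,n-1)=C(32,8)=10518300


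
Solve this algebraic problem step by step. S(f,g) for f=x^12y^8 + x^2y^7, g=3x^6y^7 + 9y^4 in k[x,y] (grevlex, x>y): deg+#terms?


LT(f)=x^12y^8, LT(g)=3x^6y^7
lcm(LM)=x^12y^8
S(f,g) (scaled by 3 to clear denominators) = 3*f - x^6y*g = -9x^6y^5 + 3x^2y^7
2 terms, deg 11.
11+2=13


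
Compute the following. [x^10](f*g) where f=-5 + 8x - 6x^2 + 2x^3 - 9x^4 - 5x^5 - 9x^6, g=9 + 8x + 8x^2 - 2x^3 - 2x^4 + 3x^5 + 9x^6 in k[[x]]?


[x^10] = sum a_i*b_j, i+j=10
  -9*9=-81
  -5*3=-15
  -9*-2=18
Sum=-78


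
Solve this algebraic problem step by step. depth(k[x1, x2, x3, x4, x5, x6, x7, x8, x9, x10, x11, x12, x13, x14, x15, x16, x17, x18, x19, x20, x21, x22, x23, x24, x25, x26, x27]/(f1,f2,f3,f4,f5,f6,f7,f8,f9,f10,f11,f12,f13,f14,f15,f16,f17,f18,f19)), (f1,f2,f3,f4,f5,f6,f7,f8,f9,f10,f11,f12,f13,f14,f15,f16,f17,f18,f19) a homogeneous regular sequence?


depth(R)=27
depth(R/I)=27-19=8


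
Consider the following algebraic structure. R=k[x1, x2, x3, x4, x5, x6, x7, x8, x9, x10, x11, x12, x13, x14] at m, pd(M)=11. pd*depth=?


pd+depth=14
depth=14-11=3
pd*depth=11*3=33


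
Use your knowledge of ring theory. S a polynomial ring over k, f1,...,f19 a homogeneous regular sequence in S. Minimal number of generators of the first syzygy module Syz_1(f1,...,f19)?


Regular sequence => Koszul complex is the minimal free resolution.
Syz_1 minimally generated by Koszul relations f_i*e_j - f_j*e_i (i<j): mu(Syz_1) = beta_2 = C(m,2) = m(m-1)/2
m=19
19*18/2 = 171


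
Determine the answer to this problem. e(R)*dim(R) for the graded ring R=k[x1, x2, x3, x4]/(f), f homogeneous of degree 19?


e(R)=deg(f)=19, dim(R)=4-1=3
e*dim=19*3=57


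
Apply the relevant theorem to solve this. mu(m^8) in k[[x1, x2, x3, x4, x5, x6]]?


C(n+d-1,d)=C(13,8)=1287


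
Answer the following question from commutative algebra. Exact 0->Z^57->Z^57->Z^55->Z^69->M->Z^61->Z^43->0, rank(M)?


Alt sum=0:
(-1)^0*57 + (-1)^1*57 + (-1)^2*55 + (-1)^3*69 + (-1)^4*? + (-1)^5*61 + (-1)^6*43=0
rank(M)=32


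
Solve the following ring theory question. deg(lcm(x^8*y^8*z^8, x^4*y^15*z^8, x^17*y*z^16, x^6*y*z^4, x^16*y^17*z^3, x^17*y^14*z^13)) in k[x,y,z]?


lcm = componentwise max:
x: max(8,4,17,6,16,17)=17
y: max(8,15,1,1,17,14)=17
z: max(8,8,16,4,3,13)=16
Total=17+17+16=50


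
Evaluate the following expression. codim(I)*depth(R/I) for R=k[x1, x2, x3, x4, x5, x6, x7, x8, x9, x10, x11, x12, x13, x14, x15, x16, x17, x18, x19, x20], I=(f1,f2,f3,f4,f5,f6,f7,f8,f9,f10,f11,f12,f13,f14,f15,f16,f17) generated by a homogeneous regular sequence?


codim=17, depth=dim(R/I)=20-17=3
Product=17*3=51


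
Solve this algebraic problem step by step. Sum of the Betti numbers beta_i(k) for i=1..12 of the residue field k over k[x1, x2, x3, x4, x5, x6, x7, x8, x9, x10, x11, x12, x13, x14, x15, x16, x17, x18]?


Koszul resolution: beta_i(k)=C(n,i), n=18
C(18,1)=18, C(18,2)=153, C(18,3)=816, C(18,4)=3060, C(18,5)=8568, C(18,6)=18564, C(18,7)=31824, C(18,8)=43758, C(18,9)=48620, C(18,10)=43758, C(18,11)=31824, C(18,12)=18564
Sum=249527


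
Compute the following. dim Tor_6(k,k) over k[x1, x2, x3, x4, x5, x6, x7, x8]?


Koszul: C(n,i)=C(8,6)=28


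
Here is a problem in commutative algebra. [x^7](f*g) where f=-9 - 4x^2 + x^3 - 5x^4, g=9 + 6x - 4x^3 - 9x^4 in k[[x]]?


[x^7] = sum a_i*b_j, i+j=7
  1*-9=-9
  -5*-4=20
Sum=11


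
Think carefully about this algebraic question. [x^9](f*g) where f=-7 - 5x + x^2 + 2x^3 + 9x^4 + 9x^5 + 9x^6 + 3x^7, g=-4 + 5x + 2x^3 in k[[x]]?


[x^9] = sum a_i*b_j, i+j=9
  9*2=18
Sum=18


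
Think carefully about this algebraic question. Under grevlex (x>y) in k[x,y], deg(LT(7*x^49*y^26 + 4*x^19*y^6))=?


LT: 7*x^49*y^26
deg_x=49, deg_y=26
Total=49+26=75


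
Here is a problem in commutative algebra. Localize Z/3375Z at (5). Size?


5-primary part: 3375=5^3*27
Size=5^3=125


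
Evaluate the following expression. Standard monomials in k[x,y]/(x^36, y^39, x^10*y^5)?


k[x,y]/I, I = (x^36, y^39, x^10*y^5)
Rect: 36x39=1404. Corner: (36-10)x(39-5)=884.
dim = 1404-884 = 520


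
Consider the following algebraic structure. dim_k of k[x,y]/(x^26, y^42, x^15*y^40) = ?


k[x,y]/I, I = (x^26, y^42, x^15*y^40)
Rect: 26x42=1092. Corner: (26-15)x(42-40)=22.
dim = 1092-22 = 1070


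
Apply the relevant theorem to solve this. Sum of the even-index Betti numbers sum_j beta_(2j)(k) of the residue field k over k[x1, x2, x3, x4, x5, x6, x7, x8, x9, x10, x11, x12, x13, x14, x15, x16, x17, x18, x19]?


Koszul resolution: beta_i(k)=C(n,i), n=19
sum_even C(19,i) = 2^(n-1) = 2^18 = 262144


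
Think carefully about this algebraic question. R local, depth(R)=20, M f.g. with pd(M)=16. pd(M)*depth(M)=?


pd+depth=20
depth=20-16=4
pd*depth=16*4=64


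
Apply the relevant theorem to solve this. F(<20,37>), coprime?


gcd(20,37)=1 => F=ab-a-b=20*37-20-37=740-57=683


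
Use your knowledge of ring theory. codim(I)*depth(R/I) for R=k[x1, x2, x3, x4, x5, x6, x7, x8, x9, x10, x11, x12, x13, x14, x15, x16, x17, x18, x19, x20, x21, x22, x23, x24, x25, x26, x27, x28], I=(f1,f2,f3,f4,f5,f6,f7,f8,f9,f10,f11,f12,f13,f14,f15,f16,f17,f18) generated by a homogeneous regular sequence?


codim=18, depth=dim(R/I)=28-18=10
Product=18*10=180


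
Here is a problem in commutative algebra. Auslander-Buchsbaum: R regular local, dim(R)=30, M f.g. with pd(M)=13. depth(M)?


pd+depth=depth(R)=30
depth=30-13=17


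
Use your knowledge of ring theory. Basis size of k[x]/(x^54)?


Basis: 1,x,...,x^53
dim=54


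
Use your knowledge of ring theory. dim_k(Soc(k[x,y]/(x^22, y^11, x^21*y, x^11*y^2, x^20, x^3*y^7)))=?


Socle = ann(m) = span of standard monomials u with x*u, y*u in I (staircase corners).
Redundant generators: x^22, x^21*y
Minimal generators: x^20, x^11*y^2, x^3*y^7, y^11
Corners: x^2y^10, x^10y^6, x^19y
Socle dim=3


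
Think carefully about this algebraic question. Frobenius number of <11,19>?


gcd(11,19)=1 => F=ab-a-b=11*19-11-19=209-30=179


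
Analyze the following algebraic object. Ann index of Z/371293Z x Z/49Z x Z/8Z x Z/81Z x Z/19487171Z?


Exponent = lcm of the cyclic orders; pairwise coprime => product.
13^5*7^2*2^3*3^4*11^7=371293*49*8*81*19487171=229740014182134456


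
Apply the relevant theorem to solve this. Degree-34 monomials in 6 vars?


C(d+n-1,n-1)=C(39,5)=575757


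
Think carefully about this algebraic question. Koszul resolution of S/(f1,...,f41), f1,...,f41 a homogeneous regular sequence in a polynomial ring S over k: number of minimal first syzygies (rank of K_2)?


Regular sequence => Koszul complex is the minimal free resolution.
Syz_1 minimally generated by Koszul relations f_i*e_j - f_j*e_i (i<j): mu(Syz_1) = beta_2 = C(m,2) = m(m-1)/2
m=41
41*40/2 = 820


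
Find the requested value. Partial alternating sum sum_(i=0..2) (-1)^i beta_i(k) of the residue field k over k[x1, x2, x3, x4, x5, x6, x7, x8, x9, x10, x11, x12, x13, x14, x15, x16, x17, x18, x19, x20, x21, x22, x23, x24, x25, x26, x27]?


Koszul resolution: beta_i(k)=C(n,i), n=27
sum_(i=0..p) (-1)^i C(n,i) = (-1)^p C(n-1,p)
(-1)^2*C(26,2) = (-1)^2*325 = 325


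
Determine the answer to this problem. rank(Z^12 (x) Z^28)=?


rank(M(x)N) = rank(M)*rank(N)
12*28 = 336


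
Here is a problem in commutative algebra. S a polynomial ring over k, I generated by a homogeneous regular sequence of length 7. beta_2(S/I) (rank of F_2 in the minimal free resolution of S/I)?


Regular sequence => Koszul complex is the minimal free resolution.
Syz_1 minimally generated by Koszul relations f_i*e_j - f_j*e_i (i<j): mu(Syz_1) = beta_2 = C(m,2) = m(m-1)/2
m=7
7*6/2 = 21


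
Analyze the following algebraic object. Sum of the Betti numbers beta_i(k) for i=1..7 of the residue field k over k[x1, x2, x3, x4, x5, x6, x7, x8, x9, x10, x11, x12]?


Koszul resolution: beta_i(k)=C(n,i), n=12
C(12,1)=12, C(12,2)=66, C(12,3)=220, C(12,4)=495, C(12,5)=792, C(12,6)=924, C(12,7)=792
Sum=3301


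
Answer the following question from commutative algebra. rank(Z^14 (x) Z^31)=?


rank(M(x)N) = rank(M)*rank(N)
14*31 = 434


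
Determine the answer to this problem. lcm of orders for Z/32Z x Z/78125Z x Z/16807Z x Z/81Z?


Exponent = lcm of the cyclic orders; pairwise coprime => product.
2^5*5^7*7^5*3^4=32*78125*16807*81=3403417500000


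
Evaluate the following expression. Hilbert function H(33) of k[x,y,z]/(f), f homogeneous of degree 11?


C(35,2)-C(24,2)=595-276=319


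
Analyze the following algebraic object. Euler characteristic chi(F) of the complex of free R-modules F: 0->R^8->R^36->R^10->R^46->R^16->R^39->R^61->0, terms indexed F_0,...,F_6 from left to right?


chi = sum (-1)^i * rank:
(-1)^0*8=8
(-1)^1*36=-36
(-1)^2*10=10
(-1)^3*46=-46
(-1)^4*16=16
(-1)^5*39=-39
(-1)^6*61=61
chi=-26


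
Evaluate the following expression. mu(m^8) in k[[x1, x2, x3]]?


C(n+d-1,d)=C(10,8)=45


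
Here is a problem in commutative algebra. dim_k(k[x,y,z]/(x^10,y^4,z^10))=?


Basis: x^iy^jz^k, i<10,j<4,k<10
10*4*10=400


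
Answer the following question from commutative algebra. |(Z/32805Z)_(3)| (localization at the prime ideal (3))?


3-primary part: 32805=3^8*5
Size=3^8=6561


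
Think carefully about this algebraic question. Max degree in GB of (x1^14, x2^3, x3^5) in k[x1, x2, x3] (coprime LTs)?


Pure powers, coprime LTs => already GB.
Degrees: 14, 3, 5
Max=14


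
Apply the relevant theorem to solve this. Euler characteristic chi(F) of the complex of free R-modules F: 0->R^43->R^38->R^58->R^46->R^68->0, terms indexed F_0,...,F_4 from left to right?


chi = sum (-1)^i * rank:
(-1)^0*43=43
(-1)^1*38=-38
(-1)^2*58=58
(-1)^3*46=-46
(-1)^4*68=68
chi=85


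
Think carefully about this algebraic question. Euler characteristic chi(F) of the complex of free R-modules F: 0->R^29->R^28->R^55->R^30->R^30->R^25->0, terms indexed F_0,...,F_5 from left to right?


chi = sum (-1)^i * rank:
(-1)^0*29=29
(-1)^1*28=-28
(-1)^2*55=55
(-1)^3*30=-30
(-1)^4*30=30
(-1)^5*25=-25
chi=31


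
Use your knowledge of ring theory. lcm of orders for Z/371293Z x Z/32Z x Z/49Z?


Exponent = lcm of the cyclic orders; pairwise coprime => product.
13^5*2^5*7^2=371293*32*49=582187424


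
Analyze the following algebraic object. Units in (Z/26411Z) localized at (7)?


Local ring = Z/2401Z.
phi(2401) = 7^3*(7-1) = 2058


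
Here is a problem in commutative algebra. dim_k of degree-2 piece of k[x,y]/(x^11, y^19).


k[x,y], I = (x^11, y^19), d = 2
Need i < 11 and d-i < 19.
Range: 0 <= i <= 2.
H(2) = 3


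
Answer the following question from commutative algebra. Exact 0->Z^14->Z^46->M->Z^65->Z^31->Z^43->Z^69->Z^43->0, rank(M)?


Alt sum=0:
(-1)^0*14 + (-1)^1*46 + (-1)^2*? + (-1)^3*65 + (-1)^4*31 + (-1)^5*43 + (-1)^6*69 + (-1)^7*43=0
rank(M)=83


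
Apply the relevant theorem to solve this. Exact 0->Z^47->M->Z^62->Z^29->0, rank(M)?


Alt sum=0:
(-1)^0*47 + (-1)^1*? + (-1)^2*62 + (-1)^3*29=0
rank(M)=80


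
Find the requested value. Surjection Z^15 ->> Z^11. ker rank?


rank(ker) = 15-11 = 4


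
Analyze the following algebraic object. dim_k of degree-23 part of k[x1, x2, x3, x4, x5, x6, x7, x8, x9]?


C(d+n-1,n-1)=C(31,8)=7888725


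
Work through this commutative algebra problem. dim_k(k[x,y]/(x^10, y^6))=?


Basis: x^i*y^j, i<10, j<6
10*6=60


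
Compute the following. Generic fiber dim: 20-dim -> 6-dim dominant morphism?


dim(fiber)=dim(X)-dim(Y)=20-6=14


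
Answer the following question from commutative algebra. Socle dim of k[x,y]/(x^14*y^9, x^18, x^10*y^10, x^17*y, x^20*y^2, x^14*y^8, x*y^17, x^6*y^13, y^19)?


Socle = ann(m) = span of standard monomials u with x*u, y*u in I (staircase corners).
Redundant generators: x^14*y^9, x^20*y^2
Minimal generators: x^18, x^17*y, x^14*y^8, x^10*y^10, x^6*y^13, x*y^17, y^19
Corners: y^18, x^5y^16, x^9y^12, x^13y^9, x^16y^7, x^17
Socle dim=6


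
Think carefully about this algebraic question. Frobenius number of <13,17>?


gcd(13,17)=1 => F=ab-a-b=13*17-13-17=221-30=191


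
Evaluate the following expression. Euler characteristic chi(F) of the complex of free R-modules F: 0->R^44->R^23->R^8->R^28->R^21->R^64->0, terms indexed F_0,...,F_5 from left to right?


chi = sum (-1)^i * rank:
(-1)^0*44=44
(-1)^1*23=-23
(-1)^2*8=8
(-1)^3*28=-28
(-1)^4*21=21
(-1)^5*64=-64
chi=-42


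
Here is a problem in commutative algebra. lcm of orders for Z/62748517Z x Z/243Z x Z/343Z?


Exponent = lcm of the cyclic orders; pairwise coprime => product.
13^7*3^5*7^3=62748517*243*343=5230026143433


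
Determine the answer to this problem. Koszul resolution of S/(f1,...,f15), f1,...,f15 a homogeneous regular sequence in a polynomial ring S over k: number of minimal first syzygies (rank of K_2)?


Regular sequence => Koszul complex is the minimal free resolution.
Syz_1 minimally generated by Koszul relations f_i*e_j - f_j*e_i (i<j): mu(Syz_1) = beta_2 = C(m,2) = m(m-1)/2
m=15
15*14/2 = 105


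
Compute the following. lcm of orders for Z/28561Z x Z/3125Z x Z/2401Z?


Exponent = lcm of the cyclic orders; pairwise coprime => product.
13^4*5^5*7^4=28561*3125*2401=214296753125


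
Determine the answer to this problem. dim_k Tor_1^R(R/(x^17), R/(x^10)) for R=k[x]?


Tor_1(R/I,R/J)=(I cap J)/IJ=(x^17)/(x^27)
dim=27-17=min(17,10)=10


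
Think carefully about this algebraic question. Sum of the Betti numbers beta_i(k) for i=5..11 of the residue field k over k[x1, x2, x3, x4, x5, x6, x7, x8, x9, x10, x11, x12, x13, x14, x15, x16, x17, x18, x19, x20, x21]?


Koszul resolution: beta_i(k)=C(n,i), n=21
C(21,5)=20349, C(21,6)=54264, C(21,7)=116280, C(21,8)=203490, C(21,9)=293930, C(21,10)=352716, C(21,11)=352716
Sum=1393745


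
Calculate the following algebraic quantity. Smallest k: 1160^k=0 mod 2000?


1160^k mod 2000:
k=1: 1160
k=2: 1600
k=3: 0
First zero at k = 3


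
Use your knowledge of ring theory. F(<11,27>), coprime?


gcd(11,27)=1 => F=ab-a-b=11*27-11-27=297-38=259


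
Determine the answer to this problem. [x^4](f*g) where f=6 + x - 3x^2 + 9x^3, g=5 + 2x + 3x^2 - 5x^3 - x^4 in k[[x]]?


[x^4] = sum a_i*b_j, i+j=4
  6*-1=-6
  1*-5=-5
  -3*3=-9
  9*2=18
Sum=-2


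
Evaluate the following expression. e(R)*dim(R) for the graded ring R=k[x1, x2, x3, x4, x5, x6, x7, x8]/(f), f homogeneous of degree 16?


e(R)=deg(f)=16, dim(R)=8-1=7
e*dim=16*7=112


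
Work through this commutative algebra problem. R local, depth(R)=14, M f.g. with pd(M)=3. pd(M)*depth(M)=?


pd+depth=14
depth=14-3=11
pd*depth=3*11=33


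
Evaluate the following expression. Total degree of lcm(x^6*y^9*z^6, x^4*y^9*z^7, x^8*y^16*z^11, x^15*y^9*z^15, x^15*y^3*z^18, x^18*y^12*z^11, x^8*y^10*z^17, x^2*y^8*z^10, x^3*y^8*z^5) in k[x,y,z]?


lcm = componentwise max:
x: max(6,4,8,15,15,18,8,2,3)=18
y: max(9,9,16,9,3,12,10,8,8)=16
z: max(6,7,11,15,18,11,17,10,5)=18
Total=18+16+18=52


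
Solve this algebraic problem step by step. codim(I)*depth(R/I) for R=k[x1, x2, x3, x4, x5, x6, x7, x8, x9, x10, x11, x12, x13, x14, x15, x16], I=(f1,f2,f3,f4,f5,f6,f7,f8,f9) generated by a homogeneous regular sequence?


codim=9, depth=dim(R/I)=16-9=7
Product=9*7=63


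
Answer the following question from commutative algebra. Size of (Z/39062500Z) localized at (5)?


5-primary part: 39062500=5^10*4
Size=5^10=9765625


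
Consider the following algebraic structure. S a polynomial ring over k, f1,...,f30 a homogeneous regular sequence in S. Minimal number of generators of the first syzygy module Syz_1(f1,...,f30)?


Regular sequence => Koszul complex is the minimal free resolution.
Syz_1 minimally generated by Koszul relations f_i*e_j - f_j*e_i (i<j): mu(Syz_1) = beta_2 = C(m,2) = m(m-1)/2
m=30
30*29/2 = 435


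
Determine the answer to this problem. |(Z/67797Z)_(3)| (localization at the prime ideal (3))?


3-primary part: 67797=3^7*31
Size=3^7=2187


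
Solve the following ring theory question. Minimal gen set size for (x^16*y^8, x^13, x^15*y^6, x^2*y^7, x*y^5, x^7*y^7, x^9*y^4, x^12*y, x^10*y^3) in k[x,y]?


Remove redundant (divisible by others).
x^2*y^7 redundant.
x^16*y^8 redundant.
x^15*y^6 redundant.
x^7*y^7 redundant.
Min: x^13, x^12*y, x^10*y^3, x^9*y^4, x*y^5
Count=5


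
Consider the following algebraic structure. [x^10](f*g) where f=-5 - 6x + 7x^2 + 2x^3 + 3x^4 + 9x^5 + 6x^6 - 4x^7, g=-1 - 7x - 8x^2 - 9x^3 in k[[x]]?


[x^10] = sum a_i*b_j, i+j=10
  -4*-9=36
Sum=36


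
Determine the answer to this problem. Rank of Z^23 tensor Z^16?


rank(M(x)N) = rank(M)*rank(N)
23*16 = 368


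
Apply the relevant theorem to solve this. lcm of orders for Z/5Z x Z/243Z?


Exponent = lcm of the cyclic orders; pairwise coprime => product.
5^1*3^5=5*243=1215


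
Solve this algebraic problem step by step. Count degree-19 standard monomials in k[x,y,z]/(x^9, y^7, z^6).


Need i<9, j<7, k<6 with i+j+k=19.
For each i, j ranges over max(0,19-i-5)..min(6,19-i):
  i=0: j in [14,6] -> 0
  i=1: j in [13,6] -> 0
  i=2: j in [12,6] -> 0
  i=3: j in [11,6] -> 0
  i=4: j in [10,6] -> 0
  i=5: j in [9,6] -> 0
  i=6: j in [8,6] -> 0
  i=7: j in [7,6] -> 0
  i=8: j in [6,6] -> 1
H(19) = 0+0+0+0+0+0+0+0+1 = 1


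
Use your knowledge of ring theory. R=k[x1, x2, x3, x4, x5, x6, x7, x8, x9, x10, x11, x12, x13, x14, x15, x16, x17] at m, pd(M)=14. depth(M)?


pd+depth=depth(R)=17
depth=17-14=3


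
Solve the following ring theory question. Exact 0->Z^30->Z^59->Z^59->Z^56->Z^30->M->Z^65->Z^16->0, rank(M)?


Alt sum=0:
(-1)^0*30 + (-1)^1*59 + (-1)^2*59 + (-1)^3*56 + (-1)^4*30 + (-1)^5*? + (-1)^6*65 + (-1)^7*16=0
rank(M)=53


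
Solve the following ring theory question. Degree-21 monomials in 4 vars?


C(d+n-1,n-1)=C(24,3)=2024


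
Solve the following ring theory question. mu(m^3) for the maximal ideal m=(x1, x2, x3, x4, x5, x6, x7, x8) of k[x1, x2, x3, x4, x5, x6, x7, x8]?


Graded Nakayama: mu(m^d) = dim_k (m^d/m^(d+1)) = #degree-3 monomials in 8 vars
C(n+d-1,d)=C(10,3)=120


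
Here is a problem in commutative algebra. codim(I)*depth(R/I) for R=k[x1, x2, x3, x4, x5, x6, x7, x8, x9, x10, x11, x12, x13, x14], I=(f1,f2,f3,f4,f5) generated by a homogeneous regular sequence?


codim=5, depth=dim(R/I)=14-5=9
Product=5*9=45


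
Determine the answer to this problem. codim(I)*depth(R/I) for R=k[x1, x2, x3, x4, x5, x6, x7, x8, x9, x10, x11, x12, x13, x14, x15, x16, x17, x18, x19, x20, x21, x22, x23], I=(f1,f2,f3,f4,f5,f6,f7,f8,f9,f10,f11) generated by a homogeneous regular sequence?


codim=11, depth=dim(R/I)=23-11=12
Product=11*12=132


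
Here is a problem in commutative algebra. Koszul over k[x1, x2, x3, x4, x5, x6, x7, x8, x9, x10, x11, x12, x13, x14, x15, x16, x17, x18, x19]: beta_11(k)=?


C(n,i)=C(19,11)=75582


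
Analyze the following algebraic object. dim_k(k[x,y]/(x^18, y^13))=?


Basis: x^i*y^j, i<18, j<13
18*13=234


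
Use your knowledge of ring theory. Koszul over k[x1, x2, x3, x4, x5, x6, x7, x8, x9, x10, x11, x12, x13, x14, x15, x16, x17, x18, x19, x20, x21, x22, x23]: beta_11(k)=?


C(n,i)=C(23,11)=1352078


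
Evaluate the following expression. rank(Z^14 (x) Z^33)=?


rank(M(x)N) = rank(M)*rank(N)
14*33 = 462


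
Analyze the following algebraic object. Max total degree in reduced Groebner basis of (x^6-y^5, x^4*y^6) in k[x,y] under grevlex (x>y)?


LT(f1)=x^6, LT(f2)=x^4y^6, lcm=x^6y^6
S(f1,f2) = y^6*f1 - x^2*f2 = -y^11
Reduced GB = {f1, f2, y^11}; degrees 6, 10, 11
Max = 11


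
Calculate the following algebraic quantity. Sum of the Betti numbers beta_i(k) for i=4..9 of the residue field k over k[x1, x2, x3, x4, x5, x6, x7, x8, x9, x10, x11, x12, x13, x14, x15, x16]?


Koszul resolution: beta_i(k)=C(n,i), n=16
C(16,4)=1820, C(16,5)=4368, C(16,6)=8008, C(16,7)=11440, C(16,8)=12870, C(16,9)=11440
Sum=49946


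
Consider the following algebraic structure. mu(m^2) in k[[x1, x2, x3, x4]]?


C(n+d-1,d)=C(5,2)=10


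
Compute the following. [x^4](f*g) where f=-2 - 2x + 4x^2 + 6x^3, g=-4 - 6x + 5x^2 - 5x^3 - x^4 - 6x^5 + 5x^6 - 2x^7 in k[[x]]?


[x^4] = sum a_i*b_j, i+j=4
  -2*-1=2
  -2*-5=10
  4*5=20
  6*-6=-36
Sum=-4


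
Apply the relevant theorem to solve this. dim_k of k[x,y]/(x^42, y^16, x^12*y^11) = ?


k[x,y]/I, I = (x^42, y^16, x^12*y^11)
Rect: 42x16=672. Corner: (42-12)x(16-11)=150.
dim = 672-150 = 522


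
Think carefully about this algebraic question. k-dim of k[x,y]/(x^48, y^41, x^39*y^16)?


k[x,y]/I, I = (x^48, y^41, x^39*y^16)
Rect: 48x41=1968. Corner: (48-39)x(41-16)=225.
dim = 1968-225 = 1743


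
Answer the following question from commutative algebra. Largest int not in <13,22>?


gcd(13,22)=1 => F=ab-a-b=13*22-13-22=286-35=251


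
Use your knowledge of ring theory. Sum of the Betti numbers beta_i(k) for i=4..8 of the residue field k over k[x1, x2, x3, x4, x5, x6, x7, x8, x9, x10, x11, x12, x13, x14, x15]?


Koszul resolution: beta_i(k)=C(n,i), n=15
C(15,4)=1365, C(15,5)=3003, C(15,6)=5005, C(15,7)=6435, C(15,8)=6435
Sum=22243


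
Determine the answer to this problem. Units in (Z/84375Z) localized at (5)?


Local ring = Z/3125Z.
phi(3125) = 5^4*(5-1) = 2500


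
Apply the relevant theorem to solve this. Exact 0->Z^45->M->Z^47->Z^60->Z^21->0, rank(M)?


Alt sum=0:
(-1)^0*45 + (-1)^1*? + (-1)^2*47 + (-1)^3*60 + (-1)^4*21=0
rank(M)=53


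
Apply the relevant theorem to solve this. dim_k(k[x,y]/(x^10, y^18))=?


Basis: x^i*y^j, i<10, j<18
10*18=180


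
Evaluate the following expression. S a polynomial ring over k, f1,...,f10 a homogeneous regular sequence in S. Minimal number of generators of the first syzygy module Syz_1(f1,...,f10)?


Regular sequence => Koszul complex is the minimal free resolution.
Syz_1 minimally generated by Koszul relations f_i*e_j - f_j*e_i (i<j): mu(Syz_1) = beta_2 = C(m,2) = m(m-1)/2
m=10
10*9/2 = 45


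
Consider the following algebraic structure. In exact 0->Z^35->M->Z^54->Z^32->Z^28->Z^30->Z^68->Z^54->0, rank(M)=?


Alt sum=0:
(-1)^0*35 + (-1)^1*? + (-1)^2*54 + (-1)^3*32 + (-1)^4*28 + (-1)^5*30 + (-1)^6*68 + (-1)^7*54=0
rank(M)=69


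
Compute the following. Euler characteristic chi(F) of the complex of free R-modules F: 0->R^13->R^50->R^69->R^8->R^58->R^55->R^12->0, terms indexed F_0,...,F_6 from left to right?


chi = sum (-1)^i * rank:
(-1)^0*13=13
(-1)^1*50=-50
(-1)^2*69=69
(-1)^3*8=-8
(-1)^4*58=58
(-1)^5*55=-55
(-1)^6*12=12
chi=39


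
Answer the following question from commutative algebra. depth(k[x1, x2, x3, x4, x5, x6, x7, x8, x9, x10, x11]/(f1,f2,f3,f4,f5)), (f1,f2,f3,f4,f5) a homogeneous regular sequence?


depth(R)=11
depth(R/I)=11-5=6


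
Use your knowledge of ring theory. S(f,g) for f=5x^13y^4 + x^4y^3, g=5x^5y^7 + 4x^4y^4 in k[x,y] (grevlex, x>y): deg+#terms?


LT(f)=5x^13y^4, LT(g)=5x^5y^7
lcm(LM)=x^13y^7
S(f,g) (scaled by 25 to clear denominators) = 5y^3*f - 5x^8*g = -20x^12y^4 + 5x^4y^6
2 terms, deg 16.
16+2=18


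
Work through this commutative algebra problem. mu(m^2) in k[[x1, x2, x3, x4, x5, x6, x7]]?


C(n+d-1,d)=C(8,2)=28


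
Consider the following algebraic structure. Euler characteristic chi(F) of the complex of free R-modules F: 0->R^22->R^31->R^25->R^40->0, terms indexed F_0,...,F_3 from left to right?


chi = sum (-1)^i * rank:
(-1)^0*22=22
(-1)^1*31=-31
(-1)^2*25=25
(-1)^3*40=-40
chi=-24


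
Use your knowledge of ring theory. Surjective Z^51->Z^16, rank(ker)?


rank(ker) = 51-16 = 35


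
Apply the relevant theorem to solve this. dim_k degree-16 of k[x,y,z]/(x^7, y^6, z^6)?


Need i<7, j<6, k<6 with i+j+k=16.
For each i, j ranges over max(0,16-i-5)..min(5,16-i):
  i=0: j in [11,5] -> 0
  i=1: j in [10,5] -> 0
  i=2: j in [9,5] -> 0
  i=3: j in [8,5] -> 0
  i=4: j in [7,5] -> 0
  i=5: j in [6,5] -> 0
  i=6: j in [5,5] -> 1
H(16) = 0+0+0+0+0+0+1 = 1


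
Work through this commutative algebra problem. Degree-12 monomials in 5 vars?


C(d+n-1,n-1)=C(16,4)=1820


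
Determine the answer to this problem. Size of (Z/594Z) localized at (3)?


3-primary part: 594=3^3*22
Size=3^3=27


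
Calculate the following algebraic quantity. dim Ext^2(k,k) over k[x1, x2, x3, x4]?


C(n,i)=C(4,2)=6


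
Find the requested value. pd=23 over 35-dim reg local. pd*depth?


pd+depth=35
depth=35-23=12
pd*depth=23*12=276


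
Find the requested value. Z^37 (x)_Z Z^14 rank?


rank(M(x)N) = rank(M)*rank(N)
37*14 = 518


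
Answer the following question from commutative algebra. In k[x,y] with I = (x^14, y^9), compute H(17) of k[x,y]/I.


k[x,y], I = (x^14, y^9), d = 17
Need i < 14 and d-i < 9.
Range: 9 <= i <= 13.
H(17) = 5


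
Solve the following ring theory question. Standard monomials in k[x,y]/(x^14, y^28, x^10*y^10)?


k[x,y]/I, I = (x^14, y^28, x^10*y^10)
Rect: 14x28=392. Corner: (14-10)x(28-10)=72.
dim = 392-72 = 320


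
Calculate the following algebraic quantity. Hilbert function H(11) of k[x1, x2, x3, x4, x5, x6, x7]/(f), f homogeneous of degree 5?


C(17,6)-C(12,6)=12376-924=11452


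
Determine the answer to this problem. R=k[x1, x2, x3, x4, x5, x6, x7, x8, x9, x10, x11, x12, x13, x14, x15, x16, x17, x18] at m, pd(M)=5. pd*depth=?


pd+depth=18
depth=18-5=13
pd*depth=5*13=65


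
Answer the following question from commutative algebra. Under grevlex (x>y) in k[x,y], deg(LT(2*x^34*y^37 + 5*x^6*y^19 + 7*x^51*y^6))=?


LT: 2*x^34*y^37
deg_x=34, deg_y=37
Total=34+37=71


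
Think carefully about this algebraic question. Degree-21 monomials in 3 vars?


C(d+n-1,n-1)=C(23,2)=253


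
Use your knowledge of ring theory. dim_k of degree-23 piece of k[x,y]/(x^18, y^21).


k[x,y], I = (x^18, y^21), d = 23
Need i < 18 and d-i < 21.
Range: 3 <= i <= 17.
H(23) = 15


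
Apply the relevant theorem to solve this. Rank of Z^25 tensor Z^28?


rank(M(x)N) = rank(M)*rank(N)
25*28 = 700


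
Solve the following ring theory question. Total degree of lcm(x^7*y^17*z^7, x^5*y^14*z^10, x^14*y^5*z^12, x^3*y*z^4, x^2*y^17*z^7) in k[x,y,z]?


lcm = componentwise max:
x: max(7,5,14,3,2)=14
y: max(17,14,5,1,17)=17
z: max(7,10,12,4,7)=12
Total=14+17+12=43


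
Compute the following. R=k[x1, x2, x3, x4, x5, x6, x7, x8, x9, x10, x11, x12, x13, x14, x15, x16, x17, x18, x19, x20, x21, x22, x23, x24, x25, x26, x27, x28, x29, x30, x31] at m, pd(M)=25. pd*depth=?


pd+depth=31
depth=31-25=6
pd*depth=25*6=150


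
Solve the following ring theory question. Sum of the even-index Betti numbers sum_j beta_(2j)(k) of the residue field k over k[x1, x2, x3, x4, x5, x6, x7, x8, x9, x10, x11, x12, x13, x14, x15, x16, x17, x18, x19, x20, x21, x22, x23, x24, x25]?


Koszul resolution: beta_i(k)=C(n,i), n=25
sum_even C(25,i) = 2^(n-1) = 2^24 = 16777216


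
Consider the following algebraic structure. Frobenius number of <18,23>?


gcd(18,23)=1 => F=ab-a-b=18*23-18-23=414-41=373


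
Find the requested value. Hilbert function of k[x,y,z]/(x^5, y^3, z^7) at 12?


Need i<5, j<3, k<7 with i+j+k=12.
For each i, j ranges over max(0,12-i-6)..min(2,12-i):
  i=0: j in [6,2] -> 0
  i=1: j in [5,2] -> 0
  i=2: j in [4,2] -> 0
  i=3: j in [3,2] -> 0
  i=4: j in [2,2] -> 1
H(12) = 0+0+0+0+1 = 1


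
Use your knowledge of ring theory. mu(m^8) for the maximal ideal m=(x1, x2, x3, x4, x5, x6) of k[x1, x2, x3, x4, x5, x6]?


Graded Nakayama: mu(m^d) = dim_k (m^d/m^(d+1)) = #degree-8 monomials in 6 vars
C(n+d-1,d)=C(13,8)=1287


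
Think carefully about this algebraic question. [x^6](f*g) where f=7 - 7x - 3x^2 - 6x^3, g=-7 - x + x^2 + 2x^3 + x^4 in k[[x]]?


[x^6] = sum a_i*b_j, i+j=6
  -3*1=-3
  -6*2=-12
Sum=-15


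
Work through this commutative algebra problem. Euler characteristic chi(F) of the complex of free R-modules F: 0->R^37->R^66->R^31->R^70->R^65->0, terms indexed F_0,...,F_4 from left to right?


chi = sum (-1)^i * rank:
(-1)^0*37=37
(-1)^1*66=-66
(-1)^2*31=31
(-1)^3*70=-70
(-1)^4*65=65
chi=-3


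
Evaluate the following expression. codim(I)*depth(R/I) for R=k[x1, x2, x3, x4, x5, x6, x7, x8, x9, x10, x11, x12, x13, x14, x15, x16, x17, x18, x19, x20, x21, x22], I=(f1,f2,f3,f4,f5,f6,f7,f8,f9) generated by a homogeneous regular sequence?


codim=9, depth=dim(R/I)=22-9=13
Product=9*13=117


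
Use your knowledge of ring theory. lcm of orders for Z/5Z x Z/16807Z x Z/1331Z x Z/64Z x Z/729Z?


Exponent = lcm of the cyclic orders; pairwise coprime => product.
5^1*7^5*11^3*2^6*3^6=5*16807*1331*64*729=5218500893760


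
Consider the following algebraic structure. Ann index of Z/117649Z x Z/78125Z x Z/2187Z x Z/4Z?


Exponent = lcm of the cyclic orders; pairwise coprime => product.
7^6*5^7*3^7*2^2=117649*78125*2187*4=80405738437500


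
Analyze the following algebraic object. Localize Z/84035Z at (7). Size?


7-primary part: 84035=7^5*5
Size=7^5=16807


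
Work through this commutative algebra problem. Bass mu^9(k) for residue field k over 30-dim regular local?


C(n,i)=C(30,9)=14307150


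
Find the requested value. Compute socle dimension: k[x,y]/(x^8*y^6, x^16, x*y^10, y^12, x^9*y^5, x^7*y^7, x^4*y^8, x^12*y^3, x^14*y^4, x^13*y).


Socle = ann(m) = span of standard monomials u with x*u, y*u in I (staircase corners).
Redundant generators: x^14*y^4
Minimal generators: x^16, x^13*y, x^12*y^3, x^9*y^5, x^8*y^6, x^7*y^7, x^4*y^8, x*y^10, y^12
Corners: y^11, x^3y^9, x^6y^7, x^7y^6, x^8y^5, x^11y^4, x^12y^2, x^15
Socle dim=8


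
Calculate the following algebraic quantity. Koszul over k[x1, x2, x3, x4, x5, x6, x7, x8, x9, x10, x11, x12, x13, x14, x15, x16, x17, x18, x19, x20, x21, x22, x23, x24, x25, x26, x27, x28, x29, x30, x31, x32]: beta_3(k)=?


C(n,i)=C(32,3)=4960


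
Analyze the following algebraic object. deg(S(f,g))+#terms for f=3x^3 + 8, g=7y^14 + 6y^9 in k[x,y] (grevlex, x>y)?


LT(f)=3x^3, LT(g)=7y^14
lcm(LM)=x^3y^14
S(f,g) (scaled by 21 to clear denominators) = 7y^14*f - 3x^3*g = 56y^14 - 18x^3y^9
2 terms, deg 14.
14+2=16


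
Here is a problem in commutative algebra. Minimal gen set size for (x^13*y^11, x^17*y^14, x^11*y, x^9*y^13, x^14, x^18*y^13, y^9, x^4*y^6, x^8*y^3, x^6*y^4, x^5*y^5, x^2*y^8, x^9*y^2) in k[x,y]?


Remove redundant (divisible by others).
x^9*y^13 redundant.
x^18*y^13 redundant.
x^13*y^11 redundant.
x^17*y^14 redundant.
Min: x^14, x^11*y, x^9*y^2, x^8*y^3, x^6*y^4, x^5*y^5, x^4*y^6, x^2*y^8, y^9
Count=9


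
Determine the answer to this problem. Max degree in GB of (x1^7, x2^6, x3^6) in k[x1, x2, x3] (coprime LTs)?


Pure powers, coprime LTs => already GB.
Degrees: 7, 6, 6
Max=7


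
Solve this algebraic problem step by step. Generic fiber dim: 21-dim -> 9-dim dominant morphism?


dim(fiber)=dim(X)-dim(Y)=21-9=12


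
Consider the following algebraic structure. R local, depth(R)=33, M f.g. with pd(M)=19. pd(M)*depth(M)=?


pd+depth=33
depth=33-19=14
pd*depth=19*14=266


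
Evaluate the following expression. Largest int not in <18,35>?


gcd(18,35)=1 => F=ab-a-b=18*35-18-35=630-53=577


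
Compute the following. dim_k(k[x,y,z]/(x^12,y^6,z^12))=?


Basis: x^iy^jz^k, i<12,j<6,k<12
12*6*12=864


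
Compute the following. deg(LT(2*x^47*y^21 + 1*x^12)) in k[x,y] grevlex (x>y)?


LT: 2*x^47*y^21
deg_x=47, deg_y=21
Total=47+21=68


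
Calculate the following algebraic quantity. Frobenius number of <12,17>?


gcd(12,17)=1 => F=ab-a-b=12*17-12-17=204-29=175


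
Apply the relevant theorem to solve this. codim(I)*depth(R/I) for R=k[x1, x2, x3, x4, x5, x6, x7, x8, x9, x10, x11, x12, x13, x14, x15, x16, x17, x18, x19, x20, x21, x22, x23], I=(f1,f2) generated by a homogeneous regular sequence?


codim=2, depth=dim(R/I)=23-2=21
Product=2*21=42


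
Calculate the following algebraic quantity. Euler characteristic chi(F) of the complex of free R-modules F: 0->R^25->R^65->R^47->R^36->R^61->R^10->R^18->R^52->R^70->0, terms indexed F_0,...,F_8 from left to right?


chi = sum (-1)^i * rank:
(-1)^0*25=25
(-1)^1*65=-65
(-1)^2*47=47
(-1)^3*36=-36
(-1)^4*61=61
(-1)^5*10=-10
(-1)^6*18=18
(-1)^7*52=-52
(-1)^8*70=70
chi=58


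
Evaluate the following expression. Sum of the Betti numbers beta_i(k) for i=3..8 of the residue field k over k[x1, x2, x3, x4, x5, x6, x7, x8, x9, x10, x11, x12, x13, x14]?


Koszul resolution: beta_i(k)=C(n,i), n=14
C(14,3)=364, C(14,4)=1001, C(14,5)=2002, C(14,6)=3003, C(14,7)=3432, C(14,8)=3003
Sum=12805


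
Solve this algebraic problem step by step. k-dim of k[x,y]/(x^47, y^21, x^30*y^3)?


k[x,y]/I, I = (x^47, y^21, x^30*y^3)
Rect: 47x21=987. Corner: (47-30)x(21-3)=306.
dim = 987-306 = 681


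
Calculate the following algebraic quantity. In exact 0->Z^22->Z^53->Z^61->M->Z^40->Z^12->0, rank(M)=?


Alt sum=0:
(-1)^0*22 + (-1)^1*53 + (-1)^2*61 + (-1)^3*? + (-1)^4*40 + (-1)^5*12=0
rank(M)=58


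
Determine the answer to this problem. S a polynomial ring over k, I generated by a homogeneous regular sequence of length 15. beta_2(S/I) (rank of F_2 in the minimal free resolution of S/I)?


Regular sequence => Koszul complex is the minimal free resolution.
Syz_1 minimally generated by Koszul relations f_i*e_j - f_j*e_i (i<j): mu(Syz_1) = beta_2 = C(m,2) = m(m-1)/2
m=15
15*14/2 = 105


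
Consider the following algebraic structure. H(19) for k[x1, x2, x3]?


C(d+n-1,n-1)=C(21,2)=210


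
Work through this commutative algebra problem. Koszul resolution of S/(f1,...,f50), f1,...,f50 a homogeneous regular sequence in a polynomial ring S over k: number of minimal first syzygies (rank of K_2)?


Regular sequence => Koszul complex is the minimal free resolution.
Syz_1 minimally generated by Koszul relations f_i*e_j - f_j*e_i (i<j): mu(Syz_1) = beta_2 = C(m,2) = m(m-1)/2
m=50
50*49/2 = 1225
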